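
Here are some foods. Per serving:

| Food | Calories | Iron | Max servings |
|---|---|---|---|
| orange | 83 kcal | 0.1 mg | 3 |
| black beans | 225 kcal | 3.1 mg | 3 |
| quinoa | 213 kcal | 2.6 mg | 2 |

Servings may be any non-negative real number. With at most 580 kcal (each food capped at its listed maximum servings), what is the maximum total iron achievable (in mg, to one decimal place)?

Iron per kcal: black beans 0.01378, quinoa 0.01221, orange 0.001205.
Take 2.578 servings of black beans: uses 580 kcal, +8.0 mg iron (running total 8.0 mg).
Filling greedily by iron-per-kcal is optimal for one linear limit, giving 8.0 mg.

8.0 mg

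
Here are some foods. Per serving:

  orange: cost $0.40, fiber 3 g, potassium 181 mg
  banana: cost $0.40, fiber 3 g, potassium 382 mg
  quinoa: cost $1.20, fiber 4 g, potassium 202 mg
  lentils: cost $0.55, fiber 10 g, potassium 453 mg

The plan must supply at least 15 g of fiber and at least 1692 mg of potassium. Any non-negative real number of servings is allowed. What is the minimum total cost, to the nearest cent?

$1.79

An LP optimum is at a vertex; with two nutrient constraints at most two foods are used. Check each candidate.
orange only: max(15/3, 1692/181) = 9.348 servings → $3.74.
banana only: max(15/3, 1692/382) = 5 servings → $2.00.
quinoa only: max(15/4, 1692/202) = 8.376 servings → $10.05.
lentils only: max(15/10, 1692/453) = 3.735 servings → $2.05.
orange + banana with both tight: 1.085 servings and 3.915 servings → $2.00.
orange + quinoa with both targets exact would need a negative amount; discard.
orange + lentils: intersection lies outside the first quadrant.
banana + quinoa with both tight: 4.054 servings and 0.7093 servings → $2.47.
banana + lentils with both tight: 4.114 servings and 0.2657 servings → $1.79.
quinoa + lentils: intersection lies outside the first quadrant.
So the least-cost plan costs $1.79.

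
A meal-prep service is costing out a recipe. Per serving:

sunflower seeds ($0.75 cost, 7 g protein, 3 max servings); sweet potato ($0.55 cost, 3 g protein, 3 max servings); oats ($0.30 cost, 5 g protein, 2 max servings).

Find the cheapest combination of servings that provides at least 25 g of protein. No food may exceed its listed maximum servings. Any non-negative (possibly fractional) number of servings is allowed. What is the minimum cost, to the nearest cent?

$2.21

Cost per g of protein: oats $0.0600, sunflower seeds $0.1071, sweet potato $0.1833.
Take 2 servings of oats: +10.0 g protein for $0.60 (total $0.60, still need 15.0 g).
Take 2.143 servings of sunflower seeds: +15.0 g protein for $1.61 (total $2.21, still need 0.0 g).
Filling from the cheapest source first is optimal under one linear minimum: $2.21.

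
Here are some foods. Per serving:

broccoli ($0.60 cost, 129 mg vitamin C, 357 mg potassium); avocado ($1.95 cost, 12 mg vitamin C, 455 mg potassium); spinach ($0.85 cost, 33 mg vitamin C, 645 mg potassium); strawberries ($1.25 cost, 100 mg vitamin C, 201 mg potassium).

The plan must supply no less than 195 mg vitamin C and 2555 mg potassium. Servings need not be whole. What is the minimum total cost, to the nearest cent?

Compare the cost at each extreme point of the feasible region.
broccoli only: max(195/129, 2555/357) = 7.157 servings → $4.29.
avocado only: max(195/12, 2555/455) = 16.25 servings → $31.69.
spinach only: max(195/33, 2555/645) = 5.909 servings → $5.02.
strawberries only: max(195/100, 2555/201) = 12.71 servings → $15.89.
broccoli + avocado with both tight: 1.067 servings and 4.778 servings → $9.96.
broccoli + spinach with both tight: 0.5805 servings and 3.64 servings → $3.44.
broccoli + strawberries: intersection lies outside the first quadrant.
avocado + spinach: intersection lies outside the first quadrant.
avocado + strawberries with both tight: 5.02 servings and 1.348 servings → $11.47.
spinach + strawberries with both tight: 3.738 servings and 0.7165 servings → $4.07.
Cheapest feasible corner: $3.44.

$3.44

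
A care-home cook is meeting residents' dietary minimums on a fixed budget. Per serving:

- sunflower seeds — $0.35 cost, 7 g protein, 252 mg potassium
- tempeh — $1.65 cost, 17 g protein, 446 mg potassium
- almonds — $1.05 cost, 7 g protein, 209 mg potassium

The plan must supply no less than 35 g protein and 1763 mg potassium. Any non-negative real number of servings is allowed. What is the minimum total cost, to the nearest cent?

$2.45

This is a tiny linear program; its minimum lies at a vertex of the feasible set. List the vertices and price them.
sunflower seeds only: max(35/7, 1763/252) = 6.996 servings → $2.45.
tempeh only: max(35/17, 1763/446) = 3.953 servings → $6.52.
almonds only: max(35/7, 1763/209) = 8.435 servings → $8.86.
sunflower seeds + tempeh: the both-tight solution has a negative serving — not a feasible corner.
sunflower seeds + almonds: the both-tight solution has a negative serving — not a feasible corner.
tempeh + almonds: intersection lies outside the first quadrant.
So the least-cost plan costs $2.45.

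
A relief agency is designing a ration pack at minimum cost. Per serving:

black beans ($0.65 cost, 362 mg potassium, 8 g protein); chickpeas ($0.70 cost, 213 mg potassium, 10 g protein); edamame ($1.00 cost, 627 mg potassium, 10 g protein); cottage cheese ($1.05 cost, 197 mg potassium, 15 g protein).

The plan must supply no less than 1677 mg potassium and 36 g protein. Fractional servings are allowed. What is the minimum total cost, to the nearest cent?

$2.98

A basic optimal solution has at most two foods positive. Try each food alone and each pair with both targets met exactly.
black beans only: max(1677/362, 36/8) = 4.633 servings → $3.01.
chickpeas only: max(1677/213, 36/10) = 7.873 servings → $5.51.
edamame only: max(1677/627, 36/10) = 3.6 servings → $3.60.
cottage cheese only: max(1677/197, 36/15) = 8.513 servings → $8.94.
black beans + chickpeas with both targets exact would need a negative amount; discard.
black beans + edamame with both tight: 4.156 servings and 0.2751 servings → $2.98.
black beans + cottage cheese with both targets exact would need a negative amount; discard.
chickpeas + edamame with both tight: 1.401 servings and 2.199 servings → $3.18.
chickpeas + cottage cheese: intersection lies outside the first quadrant.
edamame + cottage cheese with both tight: 2.429 servings and 0.7804 servings → $3.25.
The minimum over all feasible corners is $2.98.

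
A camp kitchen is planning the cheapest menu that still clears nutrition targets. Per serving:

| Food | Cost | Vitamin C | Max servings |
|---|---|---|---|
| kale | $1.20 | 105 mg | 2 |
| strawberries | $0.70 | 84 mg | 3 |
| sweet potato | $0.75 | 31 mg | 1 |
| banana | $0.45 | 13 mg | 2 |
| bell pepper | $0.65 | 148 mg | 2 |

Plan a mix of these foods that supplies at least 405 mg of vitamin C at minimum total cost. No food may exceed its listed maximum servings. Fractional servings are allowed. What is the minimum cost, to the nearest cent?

$2.21

Cost per mg of vitamin C: bell pepper $0.0044, strawberries $0.0083, kale $0.0114, sweet potato $0.0242, banana $0.0346.
Take 2 servings of bell pepper: +296.0 mg vitamin C for $1.30 (total $1.30, still need 109.0 mg).
Take 1.298 servings of strawberries: +109.0 mg vitamin C for $0.91 (total $2.21, still need 0.0 mg).
Greedy by cheapest-per-mg is optimal for a single linear constraint, so the minimum cost is $2.21.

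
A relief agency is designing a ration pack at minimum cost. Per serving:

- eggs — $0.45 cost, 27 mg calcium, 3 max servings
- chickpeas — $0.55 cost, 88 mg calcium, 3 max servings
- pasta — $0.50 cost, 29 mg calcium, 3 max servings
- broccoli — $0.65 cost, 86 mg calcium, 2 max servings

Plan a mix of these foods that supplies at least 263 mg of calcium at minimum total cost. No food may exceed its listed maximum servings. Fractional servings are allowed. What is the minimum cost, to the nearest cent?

Cost per mg of calcium: chickpeas $0.0063, broccoli $0.0076, eggs $0.0167, pasta $0.0172.
Take 2.989 servings of chickpeas: +263.0 mg calcium for $1.64 (total $1.64, still need 0.0 mg).
Filling from the cheapest source first is optimal under one linear minimum: $1.64.

$1.64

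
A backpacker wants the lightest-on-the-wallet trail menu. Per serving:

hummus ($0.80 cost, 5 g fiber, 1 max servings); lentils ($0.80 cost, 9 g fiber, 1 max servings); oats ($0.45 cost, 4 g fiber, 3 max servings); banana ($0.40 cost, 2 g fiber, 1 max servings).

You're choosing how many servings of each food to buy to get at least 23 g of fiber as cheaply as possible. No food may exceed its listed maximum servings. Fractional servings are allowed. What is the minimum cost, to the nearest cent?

$2.47

Cost per g of fiber: lentils $0.0889, oats $0.1125, hummus $0.1600, banana $0.2000.
Take 1 serving of lentils: +9.0 g fiber for $0.80 (total $0.80, still need 14.0 g).
Take 3 servings of oats: +12.0 g fiber for $1.35 (total $2.15, still need 2.0 g).
Take 0.4 servings of hummus: +2.0 g fiber for $0.32 (total $2.47, still need 0.0 g).
Filling from the cheapest source first is optimal under one linear minimum: $2.47.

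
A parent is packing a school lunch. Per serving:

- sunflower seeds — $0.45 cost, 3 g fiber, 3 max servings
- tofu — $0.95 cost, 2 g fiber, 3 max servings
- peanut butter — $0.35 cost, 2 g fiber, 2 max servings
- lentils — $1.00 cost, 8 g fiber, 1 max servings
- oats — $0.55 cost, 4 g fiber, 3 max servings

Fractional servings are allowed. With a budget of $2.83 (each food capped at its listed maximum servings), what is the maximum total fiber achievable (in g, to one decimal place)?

21.2 g

Fiber per dollar: lentils 8, oats 7.273, sunflower seeds 6.667, peanut butter 5.714, tofu 2.105.
Take 1 serving of lentils: spends $1.00, +8.0 g fiber (running total 8.0 g).
Take 3 servings of oats: spends $1.65, +12.0 g fiber (running total 20.0 g).
Take 0.4 servings of sunflower seeds: spends $0.18, +1.2 g fiber (running total 21.2 g).
Greedy by best ratio exhausts the cost allowance optimally: 21.2 g.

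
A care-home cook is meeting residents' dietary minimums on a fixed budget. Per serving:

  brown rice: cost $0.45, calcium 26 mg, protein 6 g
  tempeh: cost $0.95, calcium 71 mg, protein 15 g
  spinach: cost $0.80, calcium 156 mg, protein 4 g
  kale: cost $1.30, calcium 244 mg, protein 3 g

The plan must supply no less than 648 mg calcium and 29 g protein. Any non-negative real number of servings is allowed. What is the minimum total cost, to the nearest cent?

An LP optimum is at a vertex; with two nutrient constraints at most two foods are used. Check each candidate.
brown rice only: max(648/26, 29/6) = 24.92 servings → $11.22.
tempeh only: max(648/71, 29/15) = 9.127 servings → $8.67.
spinach only: max(648/156, 29/4) = 7.25 servings → $5.80.
kale only: max(648/244, 29/3) = 9.667 servings → $12.57.
brown rice + tempeh: the both-tight solution has a negative serving — not a feasible corner.
brown rice + spinach with both tight: 2.322 servings and 3.767 servings → $4.06.
brown rice + kale with both tight: 3.703 servings and 2.261 servings → $4.61.
tempeh + spinach with both tight: 0.9397 servings and 3.726 servings → $3.87.
tempeh + kale with both tight: 1.489 servings and 2.223 servings → $4.30.
spinach + kale: the both-tight solution has a negative serving — not a feasible corner.
Cheapest feasible corner: $3.87.

$3.87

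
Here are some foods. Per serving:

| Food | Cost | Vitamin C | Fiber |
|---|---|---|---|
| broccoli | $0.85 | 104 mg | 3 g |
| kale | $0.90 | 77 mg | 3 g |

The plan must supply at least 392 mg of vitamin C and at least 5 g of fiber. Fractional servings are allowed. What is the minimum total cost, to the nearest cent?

$3.20

A basic optimal solution has at most two foods positive. Try each food alone and each pair with both targets met exactly.
broccoli only: max(392/104, 5/3) = 3.769 servings → $3.20.
kale only: max(392/77, 5/3) = 5.091 servings → $4.58.
broccoli + kale with both targets exact would need a negative amount; discard.
The minimum over all feasible corners is $3.20.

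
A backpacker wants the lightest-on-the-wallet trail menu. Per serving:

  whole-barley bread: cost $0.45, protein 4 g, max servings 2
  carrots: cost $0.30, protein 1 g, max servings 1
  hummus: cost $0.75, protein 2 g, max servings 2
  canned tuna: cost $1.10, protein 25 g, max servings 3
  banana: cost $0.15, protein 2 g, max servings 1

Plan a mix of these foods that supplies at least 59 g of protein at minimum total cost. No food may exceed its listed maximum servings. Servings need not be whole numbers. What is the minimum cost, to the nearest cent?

$2.60

Cost per g of protein: canned tuna $0.0440, banana $0.0750, whole-barley bread $0.1125, carrots $0.3000, hummus $0.3750.
Take 2.36 servings of canned tuna: +59.0 g protein for $2.60 (total $2.60, still need 0.0 g).
Filling from the cheapest source first is optimal under one linear minimum: $2.60.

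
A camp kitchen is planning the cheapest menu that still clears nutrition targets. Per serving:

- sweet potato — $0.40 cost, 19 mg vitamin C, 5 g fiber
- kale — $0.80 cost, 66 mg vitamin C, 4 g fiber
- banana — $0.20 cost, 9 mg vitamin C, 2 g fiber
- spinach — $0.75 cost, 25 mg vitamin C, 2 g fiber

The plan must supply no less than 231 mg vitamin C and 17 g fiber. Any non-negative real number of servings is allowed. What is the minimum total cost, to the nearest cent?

$2.93

Check every corner: each single food scaled to meet both minima, and each pair solved so both constraints bind.
sweet potato only: max(231/19, 17/5) = 12.16 servings → $4.86.
kale only: max(231/66, 17/4) = 4.25 servings → $3.40.
banana only: max(231/9, 17/2) = 25.67 servings → $5.13.
spinach only: max(231/25, 17/2) = 9.24 servings → $6.93.
sweet potato + kale with both tight: 0.7795 servings and 3.276 servings → $2.93.
sweet potato + banana: the both-tight solution has a negative serving — not a feasible corner.
sweet potato + spinach with both targets exact would need a negative amount; discard.
kale + banana with both tight: 3.219 servings and 2.062 servings → $2.99.
kale + spinach with both tight: 1.156 servings and 6.188 servings → $5.57.
banana + spinach: the both-tight solution has a negative serving — not a feasible corner.
The minimum over all feasible corners is $2.93.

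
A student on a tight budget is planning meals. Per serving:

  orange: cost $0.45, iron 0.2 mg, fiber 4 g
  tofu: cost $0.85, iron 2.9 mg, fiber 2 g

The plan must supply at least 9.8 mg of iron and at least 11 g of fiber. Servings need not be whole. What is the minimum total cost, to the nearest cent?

$3.30

Check every corner: each single food scaled to meet both minima, and each pair solved so both constraints bind.
orange only: max(9.8/0.2, 11/4) = 49 servings → $22.05.
tofu only: max(9.8/2.9, 11/2) = 5.5 servings → $4.67.
orange + tofu with both tight: 1.098 servings and 3.304 servings → $3.30.
The minimum over all feasible corners is $3.30.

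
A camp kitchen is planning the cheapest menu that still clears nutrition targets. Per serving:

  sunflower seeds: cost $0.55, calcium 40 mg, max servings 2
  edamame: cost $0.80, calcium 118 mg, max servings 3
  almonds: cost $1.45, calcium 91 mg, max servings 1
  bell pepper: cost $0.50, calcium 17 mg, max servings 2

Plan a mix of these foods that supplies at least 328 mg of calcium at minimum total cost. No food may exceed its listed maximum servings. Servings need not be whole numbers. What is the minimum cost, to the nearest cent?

Cost per mg of calcium: edamame $0.0068, sunflower seeds $0.0138, almonds $0.0159, bell pepper $0.0294.
Take 2.78 servings of edamame: +328.0 mg calcium for $2.22 (total $2.22, still need 0.0 mg).
Greedy by cheapest-per-mg is optimal for a single linear constraint, so the minimum cost is $2.22.

$2.22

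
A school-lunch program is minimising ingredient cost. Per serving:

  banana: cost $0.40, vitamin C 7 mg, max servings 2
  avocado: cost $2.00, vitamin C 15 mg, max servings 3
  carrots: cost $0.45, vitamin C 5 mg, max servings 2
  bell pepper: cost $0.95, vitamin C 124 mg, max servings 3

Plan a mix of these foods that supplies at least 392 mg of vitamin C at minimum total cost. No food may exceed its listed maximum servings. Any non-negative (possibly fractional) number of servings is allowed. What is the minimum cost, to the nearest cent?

$4.19

Cost per mg of vitamin C: bell pepper $0.0077, banana $0.0571, carrots $0.0900, avocado $0.1333.
Take 3 servings of bell pepper: +372.0 mg vitamin C for $2.85 (total $2.85, still need 20.0 mg).
Take 2 servings of banana: +14.0 mg vitamin C for $0.80 (total $3.65, still need 6.0 mg).
Take 1.2 servings of carrots: +6.0 mg vitamin C for $0.54 (total $4.19, still need 0.0 mg).
Filling from the cheapest source first is optimal under one linear minimum: $4.19.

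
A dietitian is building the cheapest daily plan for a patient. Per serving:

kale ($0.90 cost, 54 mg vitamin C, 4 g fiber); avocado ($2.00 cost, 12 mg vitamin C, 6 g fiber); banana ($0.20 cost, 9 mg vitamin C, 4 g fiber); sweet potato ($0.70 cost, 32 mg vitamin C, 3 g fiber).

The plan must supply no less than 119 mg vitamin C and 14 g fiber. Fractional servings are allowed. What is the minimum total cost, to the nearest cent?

Minimising a linear cost over {vitamin C ≥ 119, fiber ≥ 14, servings ≥ 0} — the optimum is at a vertex, using one or two foods.
kale only: max(119/54, 14/4) = 3.5 servings → $3.15.
avocado only: max(119/12, 14/6) = 9.917 servings → $19.83.
banana only: max(119/9, 14/4) = 13.22 servings → $2.64.
sweet potato only: max(119/32, 14/3) = 4.667 servings → $3.27.
kale + avocado with both tight: 1.978 servings and 1.014 servings → $3.81.
kale + banana with both tight: 1.944 servings and 1.556 servings → $2.06.
kale + sweet potato with both targets exact would need a negative amount; discard.
avocado + banana with both targets exact would need a negative amount; discard.
avocado + sweet potato with both tight: 0.5833 servings and 3.5 servings → $3.62.
banana + sweet potato with both tight: 0.901 servings and 3.465 servings → $2.61.
So the least-cost plan costs $2.06.

$2.06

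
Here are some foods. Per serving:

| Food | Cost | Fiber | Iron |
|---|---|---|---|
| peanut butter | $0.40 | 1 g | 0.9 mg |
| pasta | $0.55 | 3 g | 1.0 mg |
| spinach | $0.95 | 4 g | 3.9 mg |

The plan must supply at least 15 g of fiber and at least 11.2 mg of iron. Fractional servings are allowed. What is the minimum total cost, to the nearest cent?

With two linear requirements the optimum uses one or two foods; enumerate the corners.
peanut butter only: max(15/1, 11.2/0.9) = 15 servings → $6.00.
pasta only: max(15/3, 11.2/1.0) = 11.2 servings → $6.16.
spinach only: max(15/4, 11.2/3.9) = 3.75 servings → $3.56.
peanut butter + pasta with both tight: 10.94 servings and 1.353 servings → $5.12.
peanut butter + spinach with both targets exact would need a negative amount; discard.
pasta + spinach with both tight: 1.779 servings and 2.416 servings → $3.27.
The minimum over all feasible corners is $3.27.

$3.27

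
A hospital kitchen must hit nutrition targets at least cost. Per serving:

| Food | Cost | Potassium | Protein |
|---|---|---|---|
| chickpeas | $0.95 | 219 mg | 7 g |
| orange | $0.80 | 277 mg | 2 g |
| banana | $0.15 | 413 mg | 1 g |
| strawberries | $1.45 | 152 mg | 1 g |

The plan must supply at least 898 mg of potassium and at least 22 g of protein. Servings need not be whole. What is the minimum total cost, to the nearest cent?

$2.99

A basic optimal solution has at most two foods positive. Try each food alone and each pair with both targets met exactly.
chickpeas only: max(898/219, 22/7) = 4.1 servings → $3.90.
orange only: max(898/277, 22/2) = 11 servings → $8.80.
banana only: max(898/413, 22/1) = 22 servings → $3.30.
strawberries only: max(898/152, 22/1) = 22 servings → $31.90.
chickpeas + orange with both tight: 2.863 servings and 0.978 servings → $3.50.
chickpeas + banana with both tight: 3.064 servings and 0.5494 servings → $2.99.
chickpeas + strawberries with both tight: 2.895 servings and 1.737 servings → $5.27.
orange + banana: the both-tight solution has a negative serving — not a feasible corner.
orange + strawberries with both targets exact would need a negative amount; discard.
banana + strawberries: intersection lies outside the first quadrant.
Cheapest feasible corner: $2.99.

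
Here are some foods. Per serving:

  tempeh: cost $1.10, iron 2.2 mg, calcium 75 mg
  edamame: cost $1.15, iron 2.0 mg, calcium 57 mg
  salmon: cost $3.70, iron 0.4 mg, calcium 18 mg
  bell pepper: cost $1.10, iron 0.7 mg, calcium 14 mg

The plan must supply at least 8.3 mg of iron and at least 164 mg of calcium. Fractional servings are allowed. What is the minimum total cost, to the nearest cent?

A basic optimal solution has at most two foods positive. Try each food alone and each pair with both targets met exactly.
tempeh only: max(8.3/2.2, 164/75) = 3.773 servings → $4.15.
edamame only: max(8.3/2.0, 164/57) = 4.15 servings → $4.77.
salmon only: max(8.3/0.4, 164/18) = 20.75 servings → $76.78.
bell pepper only: max(8.3/0.7, 164/14) = 11.86 servings → $13.04.
tempeh + edamame: intersection lies outside the first quadrant.
tempeh + salmon: the both-tight solution has a negative serving — not a feasible corner.
tempeh + bell pepper with both targets exact would need a negative amount; discard.
edamame + salmon with both targets exact would need a negative amount; discard.
edamame + bell pepper: the both-tight solution has a negative serving — not a feasible corner.
salmon + bell pepper: intersection lies outside the first quadrant.
So the least-cost plan costs $4.15.

$4.15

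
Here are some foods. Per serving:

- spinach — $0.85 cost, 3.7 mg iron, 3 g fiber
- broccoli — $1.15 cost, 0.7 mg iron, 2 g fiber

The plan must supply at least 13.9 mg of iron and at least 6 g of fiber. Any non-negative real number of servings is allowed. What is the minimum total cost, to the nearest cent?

$3.19

This is a tiny linear program; its minimum lies at a vertex of the feasible set. List the vertices and price them.
spinach only: max(13.9/3.7, 6/3) = 3.757 servings → $3.19.
broccoli only: max(13.9/0.7, 6/2) = 19.86 servings → $22.84.
spinach + broccoli: the both-tight solution has a negative serving — not a feasible corner.
So the least-cost plan costs $3.19.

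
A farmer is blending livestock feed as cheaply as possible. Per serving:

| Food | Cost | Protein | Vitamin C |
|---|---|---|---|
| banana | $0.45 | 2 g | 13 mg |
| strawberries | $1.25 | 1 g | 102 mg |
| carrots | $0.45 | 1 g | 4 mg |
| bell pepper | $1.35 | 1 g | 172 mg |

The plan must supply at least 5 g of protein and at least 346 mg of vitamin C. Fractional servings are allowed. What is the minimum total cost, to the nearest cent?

$3.26

banana only: max(5/2, 346/13) = 26.62 servings → $11.98.
strawberries only: max(5/1, 346/102) = 5 servings → $6.25.
carrots only: max(5/1, 346/4) = 86.5 servings → $38.92.
bell pepper only: max(5/1, 346/172) = 5 servings → $6.75.
banana + strawberries with both tight: 0.8586 servings and 3.283 servings → $4.49.
banana + carrots with both targets exact would need a negative amount; discard.
banana + bell pepper with both tight: 1.553 servings and 1.894 servings → $3.26.
strawberries + carrots with both tight: 3.327 servings and 1.673 servings → $4.91.
strawberries + bell pepper with both targets exact would need a negative amount; discard.
carrots + bell pepper with both tight: 3.06 servings and 1.94 servings → $4.00.
Cheapest feasible corner: $3.26.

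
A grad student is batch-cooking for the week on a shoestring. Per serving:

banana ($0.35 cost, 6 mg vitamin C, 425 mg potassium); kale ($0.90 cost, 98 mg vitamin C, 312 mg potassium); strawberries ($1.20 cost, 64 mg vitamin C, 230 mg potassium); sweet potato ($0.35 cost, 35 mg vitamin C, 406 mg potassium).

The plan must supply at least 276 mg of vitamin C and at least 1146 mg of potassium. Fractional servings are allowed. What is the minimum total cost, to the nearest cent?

$2.56

At the optimum either one food covers both requirements or two foods hit both targets exactly; no other combination can be cheaper.
banana only: max(276/6, 1146/425) = 46 servings → $16.10.
kale only: max(276/98, 1146/312) = 3.673 servings → $3.31.
strawberries only: max(276/64, 1146/230) = 4.983 servings → $5.98.
sweet potato only: max(276/35, 1146/406) = 7.886 servings → $2.76.
banana + kale with both tight: 0.6586 servings and 2.776 servings → $2.73.
banana + strawberries with both tight: 0.382 servings and 4.277 servings → $5.27.
banana + sweet potato: intersection lies outside the first quadrant.
kale + strawberries with both targets exact would need a negative amount; discard.
kale + sweet potato with both tight: 2.492 servings and 0.9074 servings → $2.56.
strawberries + sweet potato with both tight: 4.012 servings and 0.55 servings → $5.01.
The minimum over all feasible corners is $2.56.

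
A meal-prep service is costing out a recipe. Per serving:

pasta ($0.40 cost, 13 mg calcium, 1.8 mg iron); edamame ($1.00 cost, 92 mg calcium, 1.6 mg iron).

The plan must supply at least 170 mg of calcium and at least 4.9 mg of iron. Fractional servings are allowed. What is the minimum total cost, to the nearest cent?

A basic optimal solution has at most two foods positive. Try each food alone and each pair with both targets met exactly.
pasta only: max(170/13, 4.9/1.8) = 13.08 servings → $5.23.
edamame only: max(170/92, 4.9/1.6) = 3.062 servings → $3.06.
pasta + edamame with both tight: 1.235 servings and 1.673 servings → $2.17.
The minimum over all feasible corners is $2.17.

$2.17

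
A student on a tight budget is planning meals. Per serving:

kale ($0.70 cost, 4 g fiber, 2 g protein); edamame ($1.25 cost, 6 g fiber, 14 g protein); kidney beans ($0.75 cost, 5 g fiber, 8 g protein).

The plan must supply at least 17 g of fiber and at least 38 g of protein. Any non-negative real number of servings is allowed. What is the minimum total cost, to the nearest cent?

$3.41

kale only: max(17/4, 38/2) = 19 servings → $13.30.
edamame only: max(17/6, 38/14) = 2.833 servings → $3.54.
kidney beans only: max(17/5, 38/8) = 4.75 servings → $3.56.
kale + edamame with both tight: 0.2273 servings and 2.682 servings → $3.51.
kale + kidney beans: the both-tight solution has a negative serving — not a feasible corner.
edamame + kidney beans with both tight: 2.455 servings and 0.4545 servings → $3.41.
Cheapest feasible corner: $3.41.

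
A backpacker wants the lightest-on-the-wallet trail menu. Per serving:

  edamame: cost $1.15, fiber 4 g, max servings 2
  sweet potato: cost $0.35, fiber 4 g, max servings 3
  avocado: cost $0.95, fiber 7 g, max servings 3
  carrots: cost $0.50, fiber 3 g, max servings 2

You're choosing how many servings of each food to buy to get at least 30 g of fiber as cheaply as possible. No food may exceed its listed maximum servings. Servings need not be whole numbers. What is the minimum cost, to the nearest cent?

$3.49

Cost per g of fiber: sweet potato $0.0875, avocado $0.1357, carrots $0.1667, edamame $0.2875.
Take 3 servings of sweet potato: +12.0 g fiber for $1.05 (total $1.05, still need 18.0 g).
Take 2.571 servings of avocado: +18.0 g fiber for $2.44 (total $3.49, still need 0.0 g).
Filling from the cheapest source first is optimal under one linear minimum: $3.49.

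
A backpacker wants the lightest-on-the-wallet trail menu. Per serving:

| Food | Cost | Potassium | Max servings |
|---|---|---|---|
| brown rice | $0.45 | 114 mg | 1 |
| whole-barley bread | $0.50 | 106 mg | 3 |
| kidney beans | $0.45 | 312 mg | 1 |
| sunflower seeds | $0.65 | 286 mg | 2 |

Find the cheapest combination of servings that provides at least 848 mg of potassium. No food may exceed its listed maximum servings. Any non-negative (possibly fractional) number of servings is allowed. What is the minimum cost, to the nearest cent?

$1.67

Cost per mg of potassium: kidney beans $0.0014, sunflower seeds $0.0023, brown rice $0.0039, whole-barley bread $0.0047.
Take 1 serving of kidney beans: +312.0 mg potassium for $0.45 (total $0.45, still need 536.0 mg).
Take 1.874 servings of sunflower seeds: +536.0 mg potassium for $1.22 (total $1.67, still need 0.0 mg).
Greedy by cheapest-per-mg is optimal for a single linear constraint, so the minimum cost is $1.67.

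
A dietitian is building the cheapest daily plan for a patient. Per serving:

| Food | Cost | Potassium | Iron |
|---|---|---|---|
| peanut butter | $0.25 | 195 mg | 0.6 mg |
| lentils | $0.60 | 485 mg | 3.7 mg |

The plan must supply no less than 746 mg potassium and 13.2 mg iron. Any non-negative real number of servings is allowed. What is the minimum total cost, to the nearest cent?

$2.14

For a min-cost LP with two ≥-constraints, a basic feasible solution has at most two positive variables.
peanut butter only: max(746/195, 13.2/0.6) = 22 servings → $5.50.
lentils only: max(746/485, 13.2/3.7) = 3.568 servings → $2.14.
peanut butter + lentils: intersection lies outside the first quadrant.
So the least-cost plan costs $2.14.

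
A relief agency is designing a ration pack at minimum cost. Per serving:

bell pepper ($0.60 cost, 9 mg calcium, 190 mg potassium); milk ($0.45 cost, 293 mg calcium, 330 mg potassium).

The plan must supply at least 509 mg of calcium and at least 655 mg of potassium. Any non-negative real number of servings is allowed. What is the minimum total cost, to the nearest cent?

$0.89

An LP optimum is at a vertex; with two nutrient constraints at most two foods are used. Check each candidate.
bell pepper only: max(509/9, 655/190) = 56.56 servings → $33.93.
milk only: max(509/293, 655/330) = 1.985 servings → $0.89.
bell pepper + milk with both tight: 0.4544 servings and 1.723 servings → $1.05.
Cheapest feasible corner: $0.89.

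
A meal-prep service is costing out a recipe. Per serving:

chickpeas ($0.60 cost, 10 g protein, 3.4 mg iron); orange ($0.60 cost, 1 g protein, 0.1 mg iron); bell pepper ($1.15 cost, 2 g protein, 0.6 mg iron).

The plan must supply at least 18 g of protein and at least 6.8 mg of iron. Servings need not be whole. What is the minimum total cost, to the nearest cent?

$1.20

For a min-cost LP with two ≥-constraints, a basic feasible solution has at most two positive variables.
chickpeas only: max(18/10, 6.8/3.4) = 2 servings → $1.20.
orange only: max(18/1, 6.8/0.1) = 68 servings → $40.80.
bell pepper only: max(18/2, 6.8/0.6) = 11.33 servings → $13.03.
chickpeas + orange: the both-tight solution has a negative serving — not a feasible corner.
chickpeas + bell pepper: the both-tight solution has a negative serving — not a feasible corner.
orange + bell pepper: the both-tight solution has a negative serving — not a feasible corner.
Cheapest feasible corner: $1.20.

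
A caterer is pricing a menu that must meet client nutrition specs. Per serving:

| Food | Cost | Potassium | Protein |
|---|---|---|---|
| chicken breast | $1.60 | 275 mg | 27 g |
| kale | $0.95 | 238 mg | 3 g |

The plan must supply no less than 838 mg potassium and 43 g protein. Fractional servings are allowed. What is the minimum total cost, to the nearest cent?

$4.04

An LP optimum is at a vertex; with two nutrient constraints at most two foods are used. Check each candidate.
chicken breast only: max(838/275, 43/27) = 3.047 servings → $4.88.
kale only: max(838/238, 43/3) = 14.33 servings → $13.62.
chicken breast + kale with both tight: 1.378 servings and 1.928 servings → $4.04.
The minimum over all feasible corners is $4.04.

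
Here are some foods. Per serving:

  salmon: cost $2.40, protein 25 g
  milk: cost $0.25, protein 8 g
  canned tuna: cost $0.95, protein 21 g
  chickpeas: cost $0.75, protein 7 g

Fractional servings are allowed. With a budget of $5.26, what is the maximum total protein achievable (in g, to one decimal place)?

168.3 g

Protein per dollar: milk 32, canned tuna 22.11, salmon 10.42, chickpeas 9.333.
With no serving limits, spend the whole cost allowance on milk: $5.26 / $0.25 × 8 g = 168.3 g.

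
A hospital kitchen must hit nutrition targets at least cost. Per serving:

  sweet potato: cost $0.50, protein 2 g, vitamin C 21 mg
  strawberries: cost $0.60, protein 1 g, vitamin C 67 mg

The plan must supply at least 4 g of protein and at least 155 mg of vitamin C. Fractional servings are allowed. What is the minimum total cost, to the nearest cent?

An LP optimum is at a vertex; with two nutrient constraints at most two foods are used. Check each candidate.
sweet potato only: max(4/2, 155/21) = 7.381 servings → $3.69.
strawberries only: max(4/1, 155/67) = 4 servings → $2.40.
sweet potato + strawberries with both tight: 1 serving and 2 servings → $1.70.
Cheapest feasible corner: $1.70.

$1.70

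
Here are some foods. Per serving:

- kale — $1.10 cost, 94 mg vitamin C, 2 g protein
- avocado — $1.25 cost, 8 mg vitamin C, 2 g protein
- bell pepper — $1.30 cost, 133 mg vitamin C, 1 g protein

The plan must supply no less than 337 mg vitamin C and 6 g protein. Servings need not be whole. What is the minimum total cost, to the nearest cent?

$3.78

An LP optimum is at a vertex; with two nutrient constraints at most two foods are used. Check each candidate.
kale only: max(337/94, 6/2) = 3.585 servings → $3.94.
avocado only: max(337/8, 6/2) = 42.12 servings → $52.66.
bell pepper only: max(337/133, 6/1) = 6 servings → $7.80.
kale + avocado: the both-tight solution has a negative serving — not a feasible corner.
kale + bell pepper with both tight: 2.68 servings and 0.6395 servings → $3.78.
avocado + bell pepper with both tight: 1.787 servings and 2.426 servings → $5.39.
The minimum over all feasible corners is $3.78.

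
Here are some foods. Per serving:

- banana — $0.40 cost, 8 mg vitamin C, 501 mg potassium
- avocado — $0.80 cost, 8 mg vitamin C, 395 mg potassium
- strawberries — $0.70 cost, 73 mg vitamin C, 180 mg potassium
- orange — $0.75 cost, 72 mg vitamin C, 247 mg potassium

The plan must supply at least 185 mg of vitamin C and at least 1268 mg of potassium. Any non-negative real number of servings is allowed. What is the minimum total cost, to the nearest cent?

Check every corner: each single food scaled to meet both minima, and each pair solved so both constraints bind.
banana only: max(185/8, 1268/501) = 23.12 servings → $9.25.
avocado only: max(185/8, 1268/395) = 23.12 servings → $18.50.
strawberries only: max(185/73, 1268/180) = 7.044 servings → $4.93.
orange only: max(185/72, 1268/247) = 5.134 servings → $3.85.
banana + avocado: intersection lies outside the first quadrant.
banana + strawberries with both tight: 1.687 servings and 2.349 servings → $2.32.
banana + orange with both tight: 1.337 servings and 2.421 servings → $2.35.
avocado + strawberries with both tight: 2.163 servings and 2.297 servings → $3.34.
avocado + orange with both tight: 1.723 servings and 2.378 servings → $3.16.
strawberries + orange with both targets exact would need a negative amount; discard.
So the least-cost plan costs $2.32.

$2.32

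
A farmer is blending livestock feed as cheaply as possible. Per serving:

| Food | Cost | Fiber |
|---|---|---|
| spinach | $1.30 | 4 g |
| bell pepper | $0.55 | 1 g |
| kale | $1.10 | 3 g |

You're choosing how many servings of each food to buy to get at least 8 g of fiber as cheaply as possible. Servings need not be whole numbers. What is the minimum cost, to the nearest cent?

$2.60

Cost per g of fiber: spinach $0.3250, kale $0.3667, bell pepper $0.5500.
With no serving limits, use only spinach: 8 g / 4 g = 2 servings × $1.30 = $2.60.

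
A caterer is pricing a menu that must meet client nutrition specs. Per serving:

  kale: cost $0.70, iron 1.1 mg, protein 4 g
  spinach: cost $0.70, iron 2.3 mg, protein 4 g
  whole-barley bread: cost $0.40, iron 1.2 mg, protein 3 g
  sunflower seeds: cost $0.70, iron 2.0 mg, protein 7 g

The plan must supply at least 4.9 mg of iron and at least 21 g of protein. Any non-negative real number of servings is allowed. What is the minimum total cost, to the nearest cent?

$2.10

The cheapest plan sits at a corner of the feasible region — with two constraints it uses at most two foods.
kale only: max(4.9/1.1, 21/4) = 5.25 servings → $3.67.
spinach only: max(4.9/2.3, 21/4) = 5.25 servings → $3.67.
whole-barley bread only: max(4.9/1.2, 21/3) = 7 servings → $2.80.
sunflower seeds only: max(4.9/2.0, 21/7) = 3 servings → $2.10.
kale + spinach: the both-tight solution has a negative serving — not a feasible corner.
kale + whole-barley bread with both targets exact would need a negative amount; discard.
kale + sunflower seeds: intersection lies outside the first quadrant.
spinach + whole-barley bread: the both-tight solution has a negative serving — not a feasible corner.
spinach + sunflower seeds: intersection lies outside the first quadrant.
whole-barley bread + sunflower seeds with both targets exact would need a negative amount; discard.
Cheapest feasible corner: $2.10.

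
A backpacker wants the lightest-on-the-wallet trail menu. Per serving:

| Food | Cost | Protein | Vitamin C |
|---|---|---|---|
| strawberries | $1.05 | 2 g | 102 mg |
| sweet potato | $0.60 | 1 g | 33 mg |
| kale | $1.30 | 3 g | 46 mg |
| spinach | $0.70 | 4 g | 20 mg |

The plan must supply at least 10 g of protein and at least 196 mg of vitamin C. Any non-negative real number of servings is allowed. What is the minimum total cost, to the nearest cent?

At the optimum either one food covers both requirements or two foods hit both targets exactly; no other combination can be cheaper.
strawberries only: max(10/2, 196/102) = 5 servings → $5.25.
sweet potato only: max(10/1, 196/33) = 10 servings → $6.00.
kale only: max(10/3, 196/46) = 4.261 servings → $5.54.
spinach only: max(10/4, 196/20) = 9.8 servings → $6.86.
strawberries + sweet potato with both targets exact would need a negative amount; discard.
strawberries + kale with both tight: 0.5981 servings and 2.935 servings → $4.44.
strawberries + spinach with both tight: 1.587 servings and 1.707 servings → $2.86.
sweet potato + kale with both tight: 2.415 servings and 2.528 servings → $4.74.
sweet potato + spinach with both tight: 5.214 servings and 1.196 servings → $3.97.
kale + spinach: intersection lies outside the first quadrant.
So the least-cost plan costs $2.86.

$2.86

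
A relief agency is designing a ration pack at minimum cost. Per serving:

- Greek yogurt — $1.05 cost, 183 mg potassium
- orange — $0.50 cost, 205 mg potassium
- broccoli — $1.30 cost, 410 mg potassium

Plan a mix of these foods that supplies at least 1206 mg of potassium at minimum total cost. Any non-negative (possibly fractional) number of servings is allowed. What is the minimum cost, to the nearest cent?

$2.94

Cost per mg of potassium: orange $0.0024, broccoli $0.0032, Greek yogurt $0.0057.
With no serving limits, use only orange: 1206 mg / 205 mg = 5.883 servings × $0.50 = $2.94.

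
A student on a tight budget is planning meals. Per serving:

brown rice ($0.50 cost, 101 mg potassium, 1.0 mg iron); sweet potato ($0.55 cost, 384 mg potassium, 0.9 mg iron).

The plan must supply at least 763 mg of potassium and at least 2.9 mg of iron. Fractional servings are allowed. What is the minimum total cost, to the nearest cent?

At the optimum either one food covers both requirements or two foods hit both targets exactly; no other combination can be cheaper.
brown rice only: max(763/101, 2.9/1.0) = 7.554 servings → $3.78.
sweet potato only: max(763/384, 2.9/0.9) = 3.222 servings → $1.77.
brown rice + sweet potato with both tight: 1.456 servings and 1.604 servings → $1.61.
So the least-cost plan costs $1.61.

$1.61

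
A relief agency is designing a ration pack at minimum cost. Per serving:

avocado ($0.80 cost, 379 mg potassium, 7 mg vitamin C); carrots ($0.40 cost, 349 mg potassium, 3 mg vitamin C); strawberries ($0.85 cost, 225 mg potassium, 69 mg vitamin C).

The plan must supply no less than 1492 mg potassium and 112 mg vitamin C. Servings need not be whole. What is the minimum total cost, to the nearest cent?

$2.59

A basic optimal solution has at most two foods positive. Try each food alone and each pair with both targets met exactly.
avocado only: max(1492/379, 112/7) = 16 servings → $12.80.
carrots only: max(1492/349, 112/3) = 37.33 servings → $14.93.
strawberries only: max(1492/225, 112/69) = 6.631 servings → $5.64.
avocado + carrots: the both-tight solution has a negative serving — not a feasible corner.
avocado + strawberries with both tight: 3.164 servings and 1.302 servings → $3.64.
carrots + strawberries with both tight: 3.322 servings and 1.479 servings → $2.59.
The minimum over all feasible corners is $2.59.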